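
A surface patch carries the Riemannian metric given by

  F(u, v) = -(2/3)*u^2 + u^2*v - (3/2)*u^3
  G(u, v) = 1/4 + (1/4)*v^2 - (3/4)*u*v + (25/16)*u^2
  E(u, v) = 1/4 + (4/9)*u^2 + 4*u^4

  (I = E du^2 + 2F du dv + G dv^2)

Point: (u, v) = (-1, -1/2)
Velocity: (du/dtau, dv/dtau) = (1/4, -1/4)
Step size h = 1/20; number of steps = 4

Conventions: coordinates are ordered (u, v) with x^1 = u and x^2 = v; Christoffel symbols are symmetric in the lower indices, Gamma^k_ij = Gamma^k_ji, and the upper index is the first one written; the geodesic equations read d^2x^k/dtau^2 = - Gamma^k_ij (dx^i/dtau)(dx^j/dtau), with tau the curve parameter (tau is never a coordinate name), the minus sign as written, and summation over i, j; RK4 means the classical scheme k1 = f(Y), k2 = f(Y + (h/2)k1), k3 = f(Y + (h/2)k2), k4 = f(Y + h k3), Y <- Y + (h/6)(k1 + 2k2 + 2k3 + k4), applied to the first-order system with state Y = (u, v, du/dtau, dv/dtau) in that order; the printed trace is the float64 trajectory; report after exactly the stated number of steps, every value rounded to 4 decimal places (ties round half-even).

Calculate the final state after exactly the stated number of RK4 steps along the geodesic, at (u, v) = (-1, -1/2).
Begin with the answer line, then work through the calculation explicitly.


Answer: u = -0.9482, v = -0.5511, du/dtau = 0.2683, dv/dtau = -0.2618

f(Y) = (du/dtau, dv/dtau, -Gamma^u_ij Y'^i Y'^j, -Gamma^v_ij Y'^i Y'^j) with the Gammas evaluated at the stage position; h = 0.050000; intermediate values shown to 6 dp
step 0: u = -1.0000, v = -0.5000, du/dtau = 0.2500, dv/dtau = -0.2500
step 1:
  k1: at (u, v) = (-1.000000, -0.500000), (du/dtau, dv/dtau) = (0.250000, -0.250000); Gamma_uuu = -1.723447, Gamma_uuv = 0.066132, Gamma_uvv = 0.502004, Gamma_vuu = -1.061456, Gamma_vuv = -0.931363, Gamma_vvv = 0.055110; k1 = (0.250000, -0.250000, 0.084607, -0.053524)
  k2: at (u, v) = (-0.993750, -0.506250), (du/dtau, dv/dtau) = (0.252115, -0.251338); Gamma_uuu = -1.734269, Gamma_uuv = 0.063883, Gamma_uvv = 0.508090, Gamma_vuu = -1.060036, Gamma_vuv = -0.934549, Gamma_vvv = 0.058577; k2 = (0.252115, -0.251338, 0.086233, -0.054760)
  k3: at (u, v) = (-0.993697, -0.506283), (du/dtau, dv/dtau) = (0.252156, -0.251369); Gamma_uuu = -1.734357, Gamma_uuv = 0.063868, Gamma_uvv = 0.508143, Gamma_vuu = -1.060021, Gamma_vuv = -0.934577, Gamma_vvv = 0.058602; k3 = (0.252156, -0.251369, 0.086264, -0.054779)
  k4: at (u, v) = (-0.987392, -0.512568), (du/dtau, dv/dtau) = (0.254313, -0.252739); Gamma_uuu = -1.745351, Gamma_uuv = 0.061531, Gamma_uvv = 0.514391, Gamma_vuu = -1.058529, Gamma_vuv = -0.937815, Gamma_vvv = 0.062181; k4 = (0.254313, -0.252739, 0.087933, -0.056067)
  Y <- Y + (h/6)(k1 + 2k2 + 2k3 + k4): u = -0.9874, v = -0.5126, du/dtau = 0.2543, dv/dtau = -0.2527
step 2:
  k1: at (u, v) = (-0.987393, -0.512568), (du/dtau, dv/dtau) = (0.254313, -0.252739); Gamma_uuu = -1.745350, Gamma_uuv = 0.061531, Gamma_uvv = 0.514390, Gamma_vuu = -1.058529, Gamma_vuv = -0.937815, Gamma_vvv = 0.062181; k1 = (0.254313, -0.252739, 0.087933, -0.056067)
  k2: at (u, v) = (-0.981035, -0.518886), (du/dtau, dv/dtau) = (0.256511, -0.254141); Gamma_uuu = -1.756513, Gamma_uuv = 0.059104, Gamma_uvv = 0.520801, Gamma_vuu = -1.056961, Gamma_vuv = -0.941105, Gamma_vvv = 0.065874; k2 = (0.256511, -0.254141, 0.089644, -0.057410)
  k3: at (u, v) = (-0.980980, -0.518921), (du/dtau, dv/dtau) = (0.256554, -0.254174); Gamma_uuu = -1.756606, Gamma_uuv = 0.059087, Gamma_uvv = 0.520859, Gamma_vuu = -1.056944, Gamma_vuv = -0.941134, Gamma_vvv = 0.065902; k3 = (0.256554, -0.254174, 0.089676, -0.057431)
  k4: at (u, v) = (-0.974565, -0.525277), (du/dtau, dv/dtau) = (0.258797, -0.255610); Gamma_uuu = -1.767947, Gamma_uuv = 0.056563, Gamma_uvv = 0.527443, Gamma_vuu = -1.055293, Gamma_vuv = -0.944478, Gamma_vvv = 0.069717; k4 = (0.258797, -0.255610, 0.091432, -0.058833)
  Y <- Y + (h/6)(k1 + 2k2 + 2k3 + k4): u = -0.9746, v = -0.5253, du/dtau = 0.2588, dv/dtau = -0.2556
step 3:
  k1: at (u, v) = (-0.974566, -0.525276), (du/dtau, dv/dtau) = (0.258796, -0.255610); Gamma_uuu = -1.767946, Gamma_uuv = 0.056564, Gamma_uvv = 0.527443, Gamma_vuu = -1.055293, Gamma_vuv = -0.944478, Gamma_vvv = 0.069717; k1 = (0.258796, -0.255610, 0.091431, -0.058833)
  k2: at (u, v) = (-0.968096, -0.531666), (du/dtau, dv/dtau) = (0.261082, -0.257081); Gamma_uuu = -1.779461, Gamma_uuv = 0.053942, Gamma_uvv = 0.534204, Gamma_vuu = -1.053554, Gamma_vuv = -0.947876, Gamma_vvv = 0.073655; k2 = (0.261082, -0.257081, 0.093230, -0.060295)
  k3: at (u, v) = (-0.968039, -0.531703), (du/dtau, dv/dtau) = (0.261127, -0.257118); Gamma_uuu = -1.779559, Gamma_uuv = 0.053922, Gamma_uvv = 0.534266, Gamma_vuu = -1.053536, Gamma_vuv = -0.947907, Gamma_vvv = 0.073686; k3 = (0.261127, -0.257118, 0.093264, -0.060319)
  k4: at (u, v) = (-0.961510, -0.538132), (du/dtau, dv/dtau) = (0.263459, -0.258626); Gamma_uuu = -1.791256, Gamma_uuv = 0.051195, Gamma_uvv = 0.541214, Gamma_vuu = -1.051702, Gamma_vuv = -0.951361, Gamma_vvv = 0.077757; k4 = (0.263459, -0.258626, 0.095109, -0.061848)
  Y <- Y + (h/6)(k1 + 2k2 + 2k3 + k4): u = -0.9615, v = -0.5381, du/dtau = 0.2635, dv/dtau = -0.2586
step 4:
  k1: at (u, v) = (-0.961510, -0.538131), (du/dtau, dv/dtau) = (0.263459, -0.258626); Gamma_uuu = -1.791255, Gamma_uuv = 0.051195, Gamma_uvv = 0.541214, Gamma_vuu = -1.051702, Gamma_vuv = -0.951361, Gamma_vvv = 0.077757; k1 = (0.263459, -0.258626, 0.095108, -0.061848)
  k2: at (u, v) = (-0.954924, -0.544597), (du/dtau, dv/dtau) = (0.265837, -0.260173); Gamma_uuu = -1.803131, Gamma_uuv = 0.048359, Gamma_uvv = 0.548352, Gamma_vuu = -1.049767, Gamma_vuv = -0.954872, Gamma_vvv = 0.081961; k2 = (0.265837, -0.260173, 0.096997, -0.063446)
  k3: at (u, v) = (-0.954864, -0.544636), (du/dtau, dv/dtau) = (0.265884, -0.260212); Gamma_uuu = -1.803234, Gamma_uuv = 0.048338, Gamma_uvv = 0.548419, Gamma_vuu = -1.049747, Gamma_vuv = -0.954904, Gamma_vvv = 0.081996; k3 = (0.265884, -0.260212, 0.097033, -0.063473)
  k4: at (u, v) = (-0.948216, -0.551142), (du/dtau, dv/dtau) = (0.268311, -0.261800); Gamma_uuu = -1.815296, Gamma_uuv = 0.045387, Gamma_uvv = 0.555761, Gamma_vuu = -1.047702, Gamma_vuv = -0.958473, Gamma_vvv = 0.086343; k4 = (0.268311, -0.261800, 0.098969, -0.065147)
  Y <- Y + (h/6)(k1 + 2k2 + 2k3 + k4): u = -0.9482, v = -0.5511, du/dtau = 0.2683, dv/dtau = -0.2618


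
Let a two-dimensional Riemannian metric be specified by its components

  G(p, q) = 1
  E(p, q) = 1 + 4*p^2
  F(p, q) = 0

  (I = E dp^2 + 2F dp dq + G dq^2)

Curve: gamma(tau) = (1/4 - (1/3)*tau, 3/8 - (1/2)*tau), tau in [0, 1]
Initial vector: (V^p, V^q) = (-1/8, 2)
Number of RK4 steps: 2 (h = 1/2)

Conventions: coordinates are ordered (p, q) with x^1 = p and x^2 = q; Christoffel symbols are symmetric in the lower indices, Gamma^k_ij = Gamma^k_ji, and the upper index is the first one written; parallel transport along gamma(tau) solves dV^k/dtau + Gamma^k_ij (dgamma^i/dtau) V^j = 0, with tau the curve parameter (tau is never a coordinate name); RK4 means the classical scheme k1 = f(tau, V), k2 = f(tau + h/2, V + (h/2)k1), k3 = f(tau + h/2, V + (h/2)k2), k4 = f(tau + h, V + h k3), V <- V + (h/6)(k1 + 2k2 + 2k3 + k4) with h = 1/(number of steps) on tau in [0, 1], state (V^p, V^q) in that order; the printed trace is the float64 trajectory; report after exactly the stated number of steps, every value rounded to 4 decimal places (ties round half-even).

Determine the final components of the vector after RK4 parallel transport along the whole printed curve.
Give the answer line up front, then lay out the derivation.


Answer: V^p = -0.1379, V^q = 2.0000

gamma'(tau) = (-1/3, -1/2); f(tau, V)^k = -Gamma^k_ij(gamma(tau)) gamma'^i(tau) V^j; h = 1/2; intermediate values shown to 6 dp
curve data and Christoffel symbols at the stage parameters:
  tau = 0.000000: gamma = (0.250000, 0.375000), gamma' = (-0.333333, -0.500000); Gamma_ppp = 0.800000, Gamma_ppq = 0.000000, Gamma_pqq = 0.000000, Gamma_qpp = 0.000000, Gamma_qpq = 0.000000, Gamma_qqq = 0.000000
  tau = 0.250000: gamma = (0.166667, 0.250000), gamma' = (-0.333333, -0.500000); Gamma_ppp = 0.600000, Gamma_ppq = 0.000000, Gamma_pqq = 0.000000, Gamma_qpp = 0.000000, Gamma_qpq = 0.000000, Gamma_qqq = 0.000000
  tau = 0.500000: gamma = (0.083333, 0.125000), gamma' = (-0.333333, -0.500000); Gamma_ppp = 0.324324, Gamma_ppq = 0.000000, Gamma_pqq = 0.000000, Gamma_qpp = 0.000000, Gamma_qpq = 0.000000, Gamma_qqq = 0.000000
  tau = 0.750000: gamma = (0.000000, 0.000000), gamma' = (-0.333333, -0.500000); Gamma_ppp = 0.000000, Gamma_ppq = 0.000000, Gamma_pqq = 0.000000, Gamma_qpp = 0.000000, Gamma_qpq = 0.000000, Gamma_qqq = 0.000000
  tau = 1.000000: gamma = (-0.083333, -0.125000), gamma' = (-0.333333, -0.500000); Gamma_ppp = -0.324324, Gamma_ppq = 0.000000, Gamma_pqq = 0.000000, Gamma_qpp = 0.000000, Gamma_qpq = 0.000000, Gamma_qqq = 0.000000
step 0: V^p = -0.1250, V^q = 2.0000
step 1: k1 = (-0.033333, 0.000000), k2 = (-0.026667, 0.000000), k3 = (-0.026333, 0.000000), k4 = (-0.014937, 0.000000); V <- V + (h/6)(k1 + 2k2 + 2k3 + k4): V^p = -0.1379, V^q = 2.0000
step 2: k1 = (-0.014903, 0.000000), k2 = (0.000000, 0.000000), k3 = (0.000000, 0.000000), k4 = (0.014903, 0.000000); V <- V + (h/6)(k1 + 2k2 + 2k3 + k4): V^p = -0.1379, V^q = 2.0000


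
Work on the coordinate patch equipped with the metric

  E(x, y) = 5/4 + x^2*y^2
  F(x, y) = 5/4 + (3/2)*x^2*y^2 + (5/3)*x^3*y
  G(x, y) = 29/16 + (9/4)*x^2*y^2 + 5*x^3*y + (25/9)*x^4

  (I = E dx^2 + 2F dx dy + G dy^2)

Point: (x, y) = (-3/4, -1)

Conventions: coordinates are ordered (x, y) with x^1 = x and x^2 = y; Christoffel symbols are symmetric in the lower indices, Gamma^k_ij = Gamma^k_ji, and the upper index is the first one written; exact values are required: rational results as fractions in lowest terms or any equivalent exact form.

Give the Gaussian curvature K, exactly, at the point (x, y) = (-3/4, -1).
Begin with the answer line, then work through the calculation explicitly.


Answer: K = -168064/130321

E = 29/16, F = 179/64, G = 1553/256, EG - F^2 = 3249/1024 at the point
E_x = -3/2, E_y = -9/8, F_x = -81/16, F_y = -153/64, G_x = -33/2, G_y = -297/64
E_yy = 9/8, F_xy = 117/16, G_xx = 183/4
The intrinsic route: Brioschi's K = (det M1 - det M2)/(EG - F^2)^2.
M1 = [[-E_yy/2 + F_xy - G_xx/2, E_x/2, F_x - E_y/2], [F_y - G_x/2, E, F], [G_y/2, F, G]] = [[-129/8, -3/4, -9/2], [375/64, 29/16, 179/64], [-297/128, 179/64, 1553/256]]; det M1 = -7360137/65536
M2 = [[0, E_y/2, G_x/2], [E_y/2, E, F], [G_x/2, F, G]] = [[0, -9/16, -33/4], [-9/16, 29/16, 179/64], [-33/4, 179/64, 1553/256]]; det M2 = -6509313/65536
det M1 - det M2 = -106353/8192; K = -106353/8192 / (3249/1024)^2 = -168064/130321


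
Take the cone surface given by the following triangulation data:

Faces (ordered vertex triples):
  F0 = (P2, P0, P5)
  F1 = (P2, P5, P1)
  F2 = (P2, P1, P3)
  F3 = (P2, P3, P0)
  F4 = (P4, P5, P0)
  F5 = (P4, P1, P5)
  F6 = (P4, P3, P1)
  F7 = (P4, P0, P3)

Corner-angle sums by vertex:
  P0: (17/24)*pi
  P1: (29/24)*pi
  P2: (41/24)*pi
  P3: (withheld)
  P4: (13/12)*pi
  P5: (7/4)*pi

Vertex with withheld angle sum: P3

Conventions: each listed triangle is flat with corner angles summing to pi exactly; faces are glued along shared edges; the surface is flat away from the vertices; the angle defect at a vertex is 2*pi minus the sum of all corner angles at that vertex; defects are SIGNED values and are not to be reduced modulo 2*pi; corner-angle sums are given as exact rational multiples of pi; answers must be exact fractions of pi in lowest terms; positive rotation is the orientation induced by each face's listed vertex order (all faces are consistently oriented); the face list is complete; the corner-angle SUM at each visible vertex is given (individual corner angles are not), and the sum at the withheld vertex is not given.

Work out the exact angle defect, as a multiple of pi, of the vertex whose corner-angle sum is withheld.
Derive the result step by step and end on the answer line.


V = 6, E = 12, F = 8; chi = V - E + F = 2
Gauss-Bonnet: total defect = 2*pi*chi = 4*pi; visible defects sum to (85/24)*pi

Answer: defect(P3) = (11/24)*pi


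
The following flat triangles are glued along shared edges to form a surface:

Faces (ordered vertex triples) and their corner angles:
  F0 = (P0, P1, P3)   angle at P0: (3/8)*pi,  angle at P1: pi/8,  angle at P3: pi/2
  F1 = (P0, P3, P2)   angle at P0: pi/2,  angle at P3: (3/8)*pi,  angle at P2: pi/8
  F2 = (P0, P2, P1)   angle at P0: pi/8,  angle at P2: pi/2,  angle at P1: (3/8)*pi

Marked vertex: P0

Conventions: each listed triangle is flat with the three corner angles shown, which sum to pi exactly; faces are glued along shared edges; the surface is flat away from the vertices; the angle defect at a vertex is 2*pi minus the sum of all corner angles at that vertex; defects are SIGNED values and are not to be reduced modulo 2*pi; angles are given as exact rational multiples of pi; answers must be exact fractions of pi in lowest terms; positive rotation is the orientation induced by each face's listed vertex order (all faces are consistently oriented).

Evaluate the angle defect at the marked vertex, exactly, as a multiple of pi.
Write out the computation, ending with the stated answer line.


Sum of corner angles at P0: pi
defect = 2*pi - pi

Answer: defect(P0) = pi


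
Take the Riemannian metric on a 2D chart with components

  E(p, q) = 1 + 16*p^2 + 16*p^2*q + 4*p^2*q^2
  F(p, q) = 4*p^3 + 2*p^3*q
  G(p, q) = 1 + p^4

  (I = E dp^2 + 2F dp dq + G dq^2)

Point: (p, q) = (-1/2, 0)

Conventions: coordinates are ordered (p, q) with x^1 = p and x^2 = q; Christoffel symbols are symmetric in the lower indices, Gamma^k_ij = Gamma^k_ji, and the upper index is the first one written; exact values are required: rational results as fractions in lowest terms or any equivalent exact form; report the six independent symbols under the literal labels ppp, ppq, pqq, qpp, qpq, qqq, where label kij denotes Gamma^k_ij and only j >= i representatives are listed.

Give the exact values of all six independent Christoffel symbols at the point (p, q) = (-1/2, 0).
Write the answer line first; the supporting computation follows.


Answer: Gamma_ppp = -128/81, Gamma_ppq = 32/81, Gamma_pqq = 0, Gamma_qpp = 16/81, Gamma_qpq = -4/81, Gamma_qqq = 0

E = 5, F = -1/2, G = 17/16 at the point
E_p = -16, E_q = 4, F_p = 3, F_q = -1/4, G_p = -1/2, G_q = 0
EG - F^2 = 81/16;  g^inv = (16/81) * [[17/16, 1/2], [1/2, 5]]
first-kind symbols [ij,l] = (1/2)(d_i g_jl + d_j g_il - d_l g_ij): [pp,p] = E_p/2 = -8, [pp,q] = F_p - E_q/2 = 1, [pq,p] = E_q/2 = 2, [pq,q] = G_p/2 = -1/4, [qq,p] = F_q - G_p/2 = 0, [qq,q] = G_q/2 = 0
Gamma^p_ij = (G*[ij,p] - F*[ij,q])/(EG - F^2), Gamma^q_ij = (E*[ij,q] - F*[ij,p])/(EG - F^2)


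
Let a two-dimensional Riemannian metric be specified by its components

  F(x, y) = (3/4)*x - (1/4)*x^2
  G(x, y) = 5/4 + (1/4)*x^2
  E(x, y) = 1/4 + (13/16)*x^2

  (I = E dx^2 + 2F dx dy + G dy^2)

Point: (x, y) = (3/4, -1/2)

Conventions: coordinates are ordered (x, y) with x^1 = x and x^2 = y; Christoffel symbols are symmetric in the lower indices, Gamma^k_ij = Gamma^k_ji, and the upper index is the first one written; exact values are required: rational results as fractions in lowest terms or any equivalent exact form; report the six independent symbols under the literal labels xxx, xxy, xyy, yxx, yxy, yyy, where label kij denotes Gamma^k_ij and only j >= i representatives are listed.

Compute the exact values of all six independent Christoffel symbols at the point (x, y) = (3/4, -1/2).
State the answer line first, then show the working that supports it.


Answer: Gamma_xxx = 11292/13193, Gamma_xxy = -1296/13193, Gamma_xyy = -4272/13193, Gamma_yxx = 132/13193, Gamma_yxy = 2172/13193, Gamma_yyy = 1296/13193

E = 181/256, F = 27/64, G = 89/64 at the point
E_x = 39/32, E_y = 0, F_x = 3/8, F_y = 0, G_x = 3/8, G_y = 0
EG - F^2 = 13193/16384;  g^inv = (16384/13193) * [[89/64, -27/64], [-27/64, 181/256]]
first-kind symbols [ij,l] = (1/2)(d_i g_jl + d_j g_il - d_l g_ij): [xx,x] = E_x/2 = 39/64, [xx,y] = F_x - E_y/2 = 3/8, [xy,x] = E_y/2 = 0, [xy,y] = G_x/2 = 3/16, [yy,x] = F_y - G_x/2 = -3/16, [yy,y] = G_y/2 = 0
Gamma^x_ij = (G*[ij,x] - F*[ij,y])/(EG - F^2), Gamma^y_ij = (E*[ij,y] - F*[ij,x])/(EG - F^2)


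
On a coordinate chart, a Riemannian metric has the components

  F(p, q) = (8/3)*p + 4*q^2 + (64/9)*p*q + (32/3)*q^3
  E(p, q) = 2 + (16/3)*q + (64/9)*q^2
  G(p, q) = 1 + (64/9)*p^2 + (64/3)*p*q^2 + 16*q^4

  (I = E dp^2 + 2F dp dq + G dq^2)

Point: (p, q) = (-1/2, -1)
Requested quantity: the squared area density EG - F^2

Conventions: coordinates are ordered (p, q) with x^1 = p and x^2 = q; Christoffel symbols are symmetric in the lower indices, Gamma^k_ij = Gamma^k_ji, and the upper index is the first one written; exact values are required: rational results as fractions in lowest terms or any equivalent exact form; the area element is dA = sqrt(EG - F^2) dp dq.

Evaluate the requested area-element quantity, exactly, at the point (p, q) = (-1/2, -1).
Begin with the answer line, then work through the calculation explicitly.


Answer: EG - F^2 = 98/9

E = 34/9, F = -40/9, G = 73/9; EG - F^2 = 98/9


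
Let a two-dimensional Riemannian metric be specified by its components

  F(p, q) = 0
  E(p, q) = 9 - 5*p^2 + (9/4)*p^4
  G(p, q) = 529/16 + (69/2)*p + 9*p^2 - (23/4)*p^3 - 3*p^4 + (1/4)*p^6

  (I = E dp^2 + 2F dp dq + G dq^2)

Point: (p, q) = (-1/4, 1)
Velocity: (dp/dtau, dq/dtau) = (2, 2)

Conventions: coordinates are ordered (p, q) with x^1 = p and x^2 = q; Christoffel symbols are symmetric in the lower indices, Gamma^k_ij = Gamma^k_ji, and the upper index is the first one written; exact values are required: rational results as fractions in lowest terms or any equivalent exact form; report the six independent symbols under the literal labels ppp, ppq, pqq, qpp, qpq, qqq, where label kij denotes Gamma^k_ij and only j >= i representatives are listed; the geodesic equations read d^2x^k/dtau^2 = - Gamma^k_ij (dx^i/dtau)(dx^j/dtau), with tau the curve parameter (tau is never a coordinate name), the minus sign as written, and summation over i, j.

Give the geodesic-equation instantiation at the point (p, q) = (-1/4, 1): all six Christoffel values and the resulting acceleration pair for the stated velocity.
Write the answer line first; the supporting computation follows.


Answer: Gamma_ppp = 1208/8905, Gamma_ppq = 0, Gamma_pqq = -59613/35620, Gamma_qpp = 0, Gamma_qpq = 372/641, Gamma_qqq = 0; accelerations (d^2p/dtau^2, d^2q/dtau^2) = (54781/8905, -2976/641)

E = 8905/1024, F = 0, G = 410881/16384 at the point
E_p = 151/64, E_q = 0, F_p = 0, F_q = 0, G_p = 59613/2048, G_q = 0
EG - F^2 = 3658895305/16777216;  g^inv = (16777216/3658895305) * [[410881/16384, 0], [0, 8905/1024]]
first-kind symbols [ij,l] = (1/2)(d_i g_jl + d_j g_il - d_l g_ij): [pp,p] = E_p/2 = 151/128, [pp,q] = F_p - E_q/2 = 0, [pq,p] = E_q/2 = 0, [pq,q] = G_p/2 = 59613/4096, [qq,p] = F_q - G_p/2 = -59613/4096, [qq,q] = G_q/2 = 0
Gamma^p_ij = (G*[ij,p] - F*[ij,q])/(EG - F^2), Gamma^q_ij = (E*[ij,q] - F*[ij,p])/(EG - F^2)
Gamma_ppp = 1208/8905, Gamma_ppq = 0, Gamma_pqq = -59613/35620, Gamma_qpp = 0, Gamma_qpq = 372/641, Gamma_qqq = 0
d^2p/dtau^2 = -(Gamma_ppp*(2)^2 + 2*Gamma_ppq*(2)*(2) + Gamma_pqq*(2)^2) = 54781/8905
d^2q/dtau^2 = -(Gamma_qpp*(2)^2 + 2*Gamma_qpq*(2)*(2) + Gamma_qqq*(2)^2) = -2976/641


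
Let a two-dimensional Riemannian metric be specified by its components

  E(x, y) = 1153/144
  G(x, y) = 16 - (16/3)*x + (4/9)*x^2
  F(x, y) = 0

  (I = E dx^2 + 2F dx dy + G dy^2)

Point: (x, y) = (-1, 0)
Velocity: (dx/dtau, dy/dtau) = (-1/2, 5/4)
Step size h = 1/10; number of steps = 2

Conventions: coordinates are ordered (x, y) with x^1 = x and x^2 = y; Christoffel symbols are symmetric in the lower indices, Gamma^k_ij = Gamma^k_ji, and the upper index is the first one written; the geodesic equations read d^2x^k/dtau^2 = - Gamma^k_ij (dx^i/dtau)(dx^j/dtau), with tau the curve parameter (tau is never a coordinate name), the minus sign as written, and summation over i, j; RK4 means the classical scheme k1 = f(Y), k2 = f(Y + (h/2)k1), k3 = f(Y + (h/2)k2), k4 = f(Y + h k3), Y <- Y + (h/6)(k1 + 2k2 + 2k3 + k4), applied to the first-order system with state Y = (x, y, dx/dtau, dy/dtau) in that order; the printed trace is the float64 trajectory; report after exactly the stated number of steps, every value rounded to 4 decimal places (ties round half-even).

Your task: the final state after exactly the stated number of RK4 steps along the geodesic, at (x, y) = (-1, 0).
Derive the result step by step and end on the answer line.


f(Y) = (dx/dtau, dy/dtau, -Gamma^x_ij Y'^i Y'^j, -Gamma^y_ij Y'^i Y'^j) with the Gammas evaluated at the stage position; h = 0.100000; intermediate values shown to 6 dp
step 0: x = -1.0000, y = 0.0000, dx/dtau = -0.5000, dy/dtau = 1.2500
step 1:
  k1: at (x, y) = (-1.000000, 0.000000), (dx/dtau, dy/dtau) = (-0.500000, 1.250000); Gamma_xxx = 0.000000, Gamma_xxy = 0.000000, Gamma_xyy = 0.388552, Gamma_yxx = 0.000000, Gamma_yxy = -0.142857, Gamma_yyy = 0.000000; k1 = (-0.500000, 1.250000, -0.607112, -0.178571)
  k2: at (x, y) = (-1.025000, 0.062500), (dx/dtau, dy/dtau) = (-0.530356, 1.241071); Gamma_xxx = 0.000000, Gamma_xxy = 0.000000, Gamma_xyy = 0.389939, Gamma_yxx = 0.000000, Gamma_yxy = -0.142349, Gamma_yyy = 0.000000; k2 = (-0.530356, 1.241071, -0.600607, -0.187391)
  k3: at (x, y) = (-1.026518, 0.062054), (dx/dtau, dy/dtau) = (-0.530030, 1.240630); Gamma_xxx = 0.000000, Gamma_xxy = 0.000000, Gamma_xyy = 0.390024, Gamma_yxx = 0.000000, Gamma_yxy = -0.142318, Gamma_yyy = 0.000000; k3 = (-0.530030, 1.240630, -0.600310, -0.187169)
  k4: at (x, y) = (-1.053003, 0.124063), (dx/dtau, dy/dtau) = (-0.560031, 1.231283); Gamma_xxx = 0.000000, Gamma_xxy = 0.000000, Gamma_xyy = 0.391494, Gamma_yxx = 0.000000, Gamma_yxy = -0.141784, Gamma_yyy = 0.000000; k4 = (-0.560031, 1.231283, -0.593527, -0.195536)
  Y <- Y + (h/6)(k1 + 2k2 + 2k3 + k4): x = -1.0530, y = 0.1241, dx/dtau = -0.5600, dy/dtau = 1.2313
step 2:
  k1: at (x, y) = (-1.053013, 0.124078), (dx/dtau, dy/dtau) = (-0.560041, 1.231280); Gamma_xxx = 0.000000, Gamma_xxy = 0.000000, Gamma_xyy = 0.391494, Gamma_yxx = 0.000000, Gamma_yxy = -0.141783, Gamma_yyy = 0.000000; k1 = (-0.560041, 1.231280, -0.593525, -0.195538)
  k2: at (x, y) = (-1.081015, 0.185642), (dx/dtau, dy/dtau) = (-0.589717, 1.221503); Gamma_xxx = 0.000000, Gamma_xxy = 0.000000, Gamma_xyy = 0.393049, Gamma_yxx = 0.000000, Gamma_yxy = -0.141223, Gamma_yyy = 0.000000; k2 = (-0.589717, 1.221503, -0.586455, -0.203457)
  k3: at (x, y) = (-1.082499, 0.185153), (dx/dtau, dy/dtau) = (-0.589364, 1.221107); Gamma_xxx = 0.000000, Gamma_xxy = 0.000000, Gamma_xyy = 0.393131, Gamma_yxx = 0.000000, Gamma_yxy = -0.141193, Gamma_yyy = 0.000000; k3 = (-0.589364, 1.221107, -0.586198, -0.203227)
  k4: at (x, y) = (-1.111950, 0.246189), (dx/dtau, dy/dtau) = (-0.618661, 1.210957); Gamma_xxx = 0.000000, Gamma_xxy = 0.000000, Gamma_xyy = 0.394766, Gamma_yxx = 0.000000, Gamma_yxy = -0.140608, Gamma_yyy = 0.000000; k4 = (-0.618661, 1.210957, -0.578891, -0.210680)
  Y <- Y + (h/6)(k1 + 2k2 + 2k3 + k4): x = -1.1120, y = 0.2462, dx/dtau = -0.6187, dy/dtau = 1.2110

Answer: x = -1.1120, y = 0.2462, dx/dtau = -0.6187, dy/dtau = 1.2110


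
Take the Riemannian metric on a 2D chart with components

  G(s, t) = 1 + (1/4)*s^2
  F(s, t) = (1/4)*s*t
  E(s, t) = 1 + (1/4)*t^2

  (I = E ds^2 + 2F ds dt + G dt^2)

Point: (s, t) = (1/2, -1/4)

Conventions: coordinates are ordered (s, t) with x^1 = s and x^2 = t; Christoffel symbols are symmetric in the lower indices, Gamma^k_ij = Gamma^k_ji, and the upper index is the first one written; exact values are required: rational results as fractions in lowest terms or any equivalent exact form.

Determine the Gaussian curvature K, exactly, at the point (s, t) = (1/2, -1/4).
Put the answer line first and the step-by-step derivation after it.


Answer: K = -1024/4761

E = 65/64, F = -1/32, G = 17/16, EG - F^2 = 69/64 at the point
E_s = 0, E_t = -1/8, F_s = -1/16, F_t = 1/8, G_s = 1/4, G_t = 0
E_tt = 1/2, F_st = 1/4, G_ss = 1/2
Compute both Brioschi determinants and normalise by (EG - F^2)^2.
M1 = [[-E_tt/2 + F_st - G_ss/2, E_s/2, F_s - E_t/2], [F_t - G_s/2, E, F], [G_t/2, F, G]] = [[-1/4, 0, 0], [0, 65/64, -1/32], [0, -1/32, 17/16]]; det M1 = -69/256
M2 = [[0, E_t/2, G_s/2], [E_t/2, E, F], [G_s/2, F, G]] = [[0, -1/16, 1/8], [-1/16, 65/64, -1/32], [1/8, -1/32, 17/16]]; det M2 = -5/256
det M1 - det M2 = -1/4; K = -1/4 / (69/64)^2 = -1024/4761


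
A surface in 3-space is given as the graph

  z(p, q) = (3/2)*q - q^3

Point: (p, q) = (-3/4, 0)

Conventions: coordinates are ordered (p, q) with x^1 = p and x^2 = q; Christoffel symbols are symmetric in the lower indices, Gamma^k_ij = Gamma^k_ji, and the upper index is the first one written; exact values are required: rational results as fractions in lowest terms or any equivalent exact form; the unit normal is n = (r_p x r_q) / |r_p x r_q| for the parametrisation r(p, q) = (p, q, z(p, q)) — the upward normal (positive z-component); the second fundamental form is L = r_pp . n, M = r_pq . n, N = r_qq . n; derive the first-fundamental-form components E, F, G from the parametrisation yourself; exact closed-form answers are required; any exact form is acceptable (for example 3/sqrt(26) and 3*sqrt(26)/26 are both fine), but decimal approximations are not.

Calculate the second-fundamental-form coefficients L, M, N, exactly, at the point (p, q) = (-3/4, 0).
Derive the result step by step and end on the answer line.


z_p = 0, z_q = 3/2, z_pp = 0, z_pq = 0, z_qq = 0
E = 1, F = 0, G = 13/4; answer radicand W^2 = 13/4
unnormalised second-form numerators: l = 0, m = 0, n = 0; L = l/sqrt(13/4), and similarly M = m/sqrt(W^2), N = n/sqrt(W^2)

Answer: L = 0, M = 0, N = 0


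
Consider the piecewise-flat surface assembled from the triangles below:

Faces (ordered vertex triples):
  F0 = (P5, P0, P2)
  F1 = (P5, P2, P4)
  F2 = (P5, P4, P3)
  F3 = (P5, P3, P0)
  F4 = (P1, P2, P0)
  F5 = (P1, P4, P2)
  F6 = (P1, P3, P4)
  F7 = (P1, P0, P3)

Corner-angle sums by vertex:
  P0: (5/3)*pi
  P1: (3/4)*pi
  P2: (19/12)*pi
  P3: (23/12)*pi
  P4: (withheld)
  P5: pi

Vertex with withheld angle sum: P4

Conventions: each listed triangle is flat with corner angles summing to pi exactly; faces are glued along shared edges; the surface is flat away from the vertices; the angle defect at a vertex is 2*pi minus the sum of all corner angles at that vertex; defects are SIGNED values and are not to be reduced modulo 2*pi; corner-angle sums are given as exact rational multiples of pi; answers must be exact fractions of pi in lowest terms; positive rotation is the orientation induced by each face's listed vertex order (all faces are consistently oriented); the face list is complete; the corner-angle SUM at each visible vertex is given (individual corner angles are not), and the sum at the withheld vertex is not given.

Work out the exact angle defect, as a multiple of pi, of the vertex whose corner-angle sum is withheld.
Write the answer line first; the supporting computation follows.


Answer: defect(P4) = (11/12)*pi

V = 6, E = 12, F = 8; chi = V - E + F = 2
Gauss-Bonnet: total defect = 2*pi*chi = 4*pi; visible defects sum to (37/12)*pi


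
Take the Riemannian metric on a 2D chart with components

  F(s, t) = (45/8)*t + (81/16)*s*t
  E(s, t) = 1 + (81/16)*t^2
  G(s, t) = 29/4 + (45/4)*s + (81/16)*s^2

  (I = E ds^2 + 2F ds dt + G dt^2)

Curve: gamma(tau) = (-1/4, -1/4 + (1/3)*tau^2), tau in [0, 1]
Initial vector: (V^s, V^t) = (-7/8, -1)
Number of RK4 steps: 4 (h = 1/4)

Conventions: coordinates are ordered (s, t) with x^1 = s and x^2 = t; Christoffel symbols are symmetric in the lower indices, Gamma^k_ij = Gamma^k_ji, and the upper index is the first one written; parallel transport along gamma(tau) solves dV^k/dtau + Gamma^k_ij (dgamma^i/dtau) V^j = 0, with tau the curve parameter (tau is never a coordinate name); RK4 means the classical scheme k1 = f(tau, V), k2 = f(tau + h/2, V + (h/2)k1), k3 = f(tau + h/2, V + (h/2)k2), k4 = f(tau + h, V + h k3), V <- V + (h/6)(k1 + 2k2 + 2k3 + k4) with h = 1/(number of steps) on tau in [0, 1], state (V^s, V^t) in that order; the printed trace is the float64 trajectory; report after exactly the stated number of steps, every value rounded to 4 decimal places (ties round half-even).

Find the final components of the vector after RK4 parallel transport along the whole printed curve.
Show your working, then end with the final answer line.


gamma'(tau) = (0, (2/3)*tau); f(tau, V)^k = -Gamma^k_ij(gamma(tau)) gamma'^i(tau) V^j; h = 1/4; intermediate values shown to 6 dp
curve data and Christoffel symbols at the stage parameters:
  tau = 0.000000: gamma = (-0.250000, -0.250000), gamma' = (0.000000, 0.000000); Gamma_sss = 0.000000, Gamma_sst = -0.249615, Gamma_stt = 0.000000, Gamma_tss = 0.000000, Gamma_tst = 0.859784, Gamma_ttt = 0.000000
  tau = 0.125000: gamma = (-0.250000, -0.244792), gamma' = (0.000000, 0.083333); Gamma_sss = 0.000000, Gamma_sst = -0.245045, Gamma_stt = 0.000000, Gamma_tss = 0.000000, Gamma_tst = 0.862002, Gamma_ttt = 0.000000
  tau = 0.250000: gamma = (-0.250000, -0.229167), gamma' = (0.000000, 0.166667); Gamma_sss = 0.000000, Gamma_sst = -0.231117, Gamma_stt = 0.000000, Gamma_tss = 0.000000, Gamma_tst = 0.868440, Gamma_ttt = 0.000000
  tau = 0.375000: gamma = (-0.250000, -0.203125), gamma' = (0.000000, 0.250000); Gamma_sss = 0.000000, Gamma_sst = -0.207206, Gamma_stt = 0.000000, Gamma_tss = 0.000000, Gamma_tst = 0.878413, Gamma_ttt = 0.000000
  tau = 0.500000: gamma = (-0.250000, -0.166667), gamma' = (0.000000, 0.333333); Gamma_sss = 0.000000, Gamma_sst = -0.172386, Gamma_stt = 0.000000, Gamma_tss = 0.000000, Gamma_tst = 0.890662, Gamma_ttt = 0.000000
  tau = 0.625000: gamma = (-0.250000, -0.119792), gamma' = (0.000000, 0.416667); Gamma_sss = 0.000000, Gamma_sst = -0.125648, Gamma_stt = 0.000000, Gamma_tss = 0.000000, Gamma_tst = 0.903207, Gamma_ttt = 0.000000
  tau = 0.750000: gamma = (-0.250000, -0.062500), gamma' = (0.000000, 0.500000); Gamma_sss = 0.000000, Gamma_sst = -0.066281, Gamma_stt = 0.000000, Gamma_tss = 0.000000, Gamma_tst = 0.913210, Gamma_ttt = 0.000000
  tau = 0.875000: gamma = (-0.250000, 0.005208), gamma' = (0.000000, 0.583333); Gamma_sss = 0.000000, Gamma_sst = 0.005546, Gamma_stt = 0.000000, Gamma_tss = 0.000000, Gamma_tst = 0.916983, Gamma_ttt = 0.000000
  tau = 1.000000: gamma = (-0.250000, 0.083333), gamma' = (0.000000, 0.666667); Gamma_sss = 0.000000, Gamma_sst = 0.088091, Gamma_stt = 0.000000, Gamma_tss = 0.000000, Gamma_tst = 0.910277, Gamma_ttt = 0.000000
step 0: V^s = -0.8750, V^t = -1.0000
step 1: k1 = (0.000000, 0.000000), k2 = (-0.017868, 0.062854), k3 = (-0.017913, 0.063015), k4 = (-0.033877, 0.127296); V <- V + (h/6)(k1 + 2k2 + 2k3 + k4): V^s = -0.8794, V^t = -0.9842
step 2: k1 = (-0.033874, 0.127283), k2 = (-0.045773, 0.194048), k3 = (-0.045850, 0.194374), k4 = (-0.051190, 0.264484); V <- V + (h/6)(k1 + 2k2 + 2k3 + k4): V^s = -0.8906, V^t = -0.9355
step 3: k1 = (-0.051174, 0.264400), k2 = (-0.046959, 0.337562), k3 = (-0.046932, 0.337364), k4 = (-0.029903, 0.411997); V <- V + (h/6)(k1 + 2k2 + 2k3 + k4): V^s = -0.9018, V^t = -0.8511
step 4: k1 = (-0.029885, 0.411755), k2 = (0.002930, 0.484364), k3 = (0.002916, 0.482170), k4 = (0.052916, 0.546801); V <- V + (h/6)(k1 + 2k2 + 2k3 + k4): V^s = -0.9003, V^t = -0.7306

Answer: V^s = -0.9003, V^t = -0.7306


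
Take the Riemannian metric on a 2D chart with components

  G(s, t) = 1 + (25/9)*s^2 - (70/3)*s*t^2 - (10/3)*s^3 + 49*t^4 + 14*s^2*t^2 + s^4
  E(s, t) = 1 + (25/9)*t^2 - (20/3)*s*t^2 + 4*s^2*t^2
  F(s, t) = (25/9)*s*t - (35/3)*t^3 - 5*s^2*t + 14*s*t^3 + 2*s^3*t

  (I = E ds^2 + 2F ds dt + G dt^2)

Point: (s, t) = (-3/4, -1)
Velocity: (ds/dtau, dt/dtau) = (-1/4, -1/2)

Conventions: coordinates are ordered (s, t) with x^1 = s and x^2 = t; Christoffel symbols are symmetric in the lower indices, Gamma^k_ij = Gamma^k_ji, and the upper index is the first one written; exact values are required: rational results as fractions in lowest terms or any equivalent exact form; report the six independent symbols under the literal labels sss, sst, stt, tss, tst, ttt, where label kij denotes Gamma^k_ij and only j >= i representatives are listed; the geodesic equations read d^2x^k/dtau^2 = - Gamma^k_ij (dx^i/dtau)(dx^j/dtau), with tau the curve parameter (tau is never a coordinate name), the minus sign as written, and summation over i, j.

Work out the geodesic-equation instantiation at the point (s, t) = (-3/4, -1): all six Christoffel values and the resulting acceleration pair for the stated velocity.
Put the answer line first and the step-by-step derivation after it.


Answer: Gamma_sss = -14592/204337, Gamma_sst = -23104/204337, Gamma_stt = -14592/29191, Gamma_tss = -40608/204337, Gamma_tst = -64296/204337, Gamma_ttt = -40608/29191; accelerations (d^2s/dtau^2, d^2t/dtau^2) = (32224/204337, 89676/204337)

E = 397/36, F = 893/32, G = 20137/256 at the point
E_s = -38/3, E_t = -361/18, F_s = -1991/72, F_t = -6935/96, G_s = -893/16, G_t = -987/4
EG - F^2 = 204337/2304;  g^inv = (2304/204337) * [[20137/256, -893/32], [-893/32, 397/36]]
first-kind symbols [ij,l] = (1/2)(d_i g_jl + d_j g_il - d_l g_ij): [ss,s] = E_s/2 = -19/3, [ss,t] = F_s - E_t/2 = -141/8, [st,s] = E_t/2 = -361/36, [st,t] = G_s/2 = -893/32, [tt,s] = F_t - G_s/2 = -133/3, [tt,t] = G_t/2 = -987/8
Gamma^s_ij = (G*[ij,s] - F*[ij,t])/(EG - F^2), Gamma^t_ij = (E*[ij,t] - F*[ij,s])/(EG - F^2)
Gamma_sss = -14592/204337, Gamma_sst = -23104/204337, Gamma_stt = -14592/29191, Gamma_tss = -40608/204337, Gamma_tst = -64296/204337, Gamma_ttt = -40608/29191
d^2s/dtau^2 = -(Gamma_sss*(-1/4)^2 + 2*Gamma_sst*(-1/4)*(-1/2) + Gamma_stt*(-1/2)^2) = 32224/204337
d^2t/dtau^2 = -(Gamma_tss*(-1/4)^2 + 2*Gamma_tst*(-1/4)*(-1/2) + Gamma_ttt*(-1/2)^2) = 89676/204337


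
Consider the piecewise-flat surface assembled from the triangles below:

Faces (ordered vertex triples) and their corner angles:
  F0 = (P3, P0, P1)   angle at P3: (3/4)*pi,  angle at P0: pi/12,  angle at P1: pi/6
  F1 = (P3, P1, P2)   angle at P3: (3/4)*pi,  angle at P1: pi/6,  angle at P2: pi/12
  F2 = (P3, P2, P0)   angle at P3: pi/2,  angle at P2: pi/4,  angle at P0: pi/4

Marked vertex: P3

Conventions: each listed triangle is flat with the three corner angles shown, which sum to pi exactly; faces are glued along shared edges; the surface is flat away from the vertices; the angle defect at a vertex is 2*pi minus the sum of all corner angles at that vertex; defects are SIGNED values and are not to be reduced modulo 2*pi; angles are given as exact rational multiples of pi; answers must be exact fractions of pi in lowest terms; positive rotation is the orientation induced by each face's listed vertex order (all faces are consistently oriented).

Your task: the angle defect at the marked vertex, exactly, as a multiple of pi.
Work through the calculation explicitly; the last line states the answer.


Sum of corner angles at P3: 2*pi
defect = 2*pi - 2*pi

Answer: defect(P3) = 0


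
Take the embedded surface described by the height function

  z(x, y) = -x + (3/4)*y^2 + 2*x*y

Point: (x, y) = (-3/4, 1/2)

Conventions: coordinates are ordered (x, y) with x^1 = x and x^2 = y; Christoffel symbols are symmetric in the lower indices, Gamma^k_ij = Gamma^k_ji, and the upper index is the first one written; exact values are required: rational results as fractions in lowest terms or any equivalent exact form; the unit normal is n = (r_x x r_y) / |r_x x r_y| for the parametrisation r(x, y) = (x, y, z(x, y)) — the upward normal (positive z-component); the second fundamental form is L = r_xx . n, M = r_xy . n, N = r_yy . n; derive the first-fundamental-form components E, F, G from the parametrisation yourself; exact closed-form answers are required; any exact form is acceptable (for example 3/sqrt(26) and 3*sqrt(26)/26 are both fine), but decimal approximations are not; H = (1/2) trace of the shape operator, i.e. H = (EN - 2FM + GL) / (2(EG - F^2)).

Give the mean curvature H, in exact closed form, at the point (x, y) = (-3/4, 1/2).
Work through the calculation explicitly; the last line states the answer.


z_x = 0, z_y = -3/4, z_xx = 0, z_xy = 2, z_yy = 3/2
E = 1, F = 0, G = 25/16; answer radicand W^2 = 25/16
unnormalised second-form numerators: l = 0, m = 2, n = 3/2; L = l/sqrt(25/16), and similarly M = m/sqrt(W^2), N = n/sqrt(W^2)
H = (E*n - 2*F*m + G*l) / (2*(EG - F^2)*sqrt(W^2)); E*n - 2*F*m + G*l = 3/2, EG - F^2 = 25/16, so H = (12/25)/sqrt(25/16)

Answer: H = 48/125


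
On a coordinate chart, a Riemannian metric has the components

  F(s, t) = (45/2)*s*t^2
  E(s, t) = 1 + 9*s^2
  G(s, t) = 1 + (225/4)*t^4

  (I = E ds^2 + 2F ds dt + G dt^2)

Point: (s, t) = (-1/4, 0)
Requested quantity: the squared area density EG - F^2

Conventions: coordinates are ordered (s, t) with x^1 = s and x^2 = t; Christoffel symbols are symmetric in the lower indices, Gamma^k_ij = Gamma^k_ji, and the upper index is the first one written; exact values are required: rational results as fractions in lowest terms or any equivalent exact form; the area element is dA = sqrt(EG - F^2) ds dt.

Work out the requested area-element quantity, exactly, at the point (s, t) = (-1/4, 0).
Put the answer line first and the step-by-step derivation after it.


Answer: EG - F^2 = 25/16

E = 25/16, F = 0, G = 1; EG - F^2 = 25/16


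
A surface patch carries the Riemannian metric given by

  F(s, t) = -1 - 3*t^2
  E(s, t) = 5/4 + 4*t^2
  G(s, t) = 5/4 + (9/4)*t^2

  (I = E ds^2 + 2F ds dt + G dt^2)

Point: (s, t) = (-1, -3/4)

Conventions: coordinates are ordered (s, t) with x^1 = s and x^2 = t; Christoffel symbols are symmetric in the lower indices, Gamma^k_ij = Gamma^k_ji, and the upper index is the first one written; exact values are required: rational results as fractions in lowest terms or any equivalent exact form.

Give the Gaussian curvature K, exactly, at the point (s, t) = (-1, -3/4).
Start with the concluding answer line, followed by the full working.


Answer: K = -16384/18225

E = 7/2, F = -43/16, G = 161/64, EG - F^2 = 405/256 at the point
E_s = 0, E_t = -6, F_s = 0, F_t = 9/2, G_s = 0, G_t = -27/8
E_tt = 8, F_st = 0, G_ss = 0
Apply the Brioschi formula K = (det M1 - det M2)/(EG - F^2)^2 over the derivative matrices of E, F, G.
M1 = [[-E_tt/2 + F_st - G_ss/2, E_s/2, F_s - E_t/2], [F_t - G_s/2, E, F], [G_t/2, F, G]] = [[-4, 0, 3], [9/2, 7/2, -43/16], [-27/16, -43/16, 161/64]]; det M1 = -1593/64
M2 = [[0, E_t/2, G_s/2], [E_t/2, E, F], [G_s/2, F, G]] = [[0, -3, 0], [-3, 7/2, -43/16], [0, -43/16, 161/64]]; det M2 = -1449/64
det M1 - det M2 = -9/4; K = -9/4 / (405/256)^2 = -16384/18225


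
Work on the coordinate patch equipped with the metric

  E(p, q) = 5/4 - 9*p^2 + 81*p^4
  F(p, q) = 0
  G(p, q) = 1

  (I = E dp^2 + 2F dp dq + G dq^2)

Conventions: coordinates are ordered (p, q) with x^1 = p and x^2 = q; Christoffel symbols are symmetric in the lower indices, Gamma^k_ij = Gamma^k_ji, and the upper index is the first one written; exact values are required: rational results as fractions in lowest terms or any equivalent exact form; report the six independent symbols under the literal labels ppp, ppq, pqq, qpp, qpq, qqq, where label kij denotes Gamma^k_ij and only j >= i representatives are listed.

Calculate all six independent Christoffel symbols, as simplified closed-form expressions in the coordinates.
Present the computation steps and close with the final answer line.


E = 5/4 - 9*p^2 + 81*p^4; F = 0; G = 1
Gamma^k_ij = (1/2) g^{kl} (d_i g_jl + d_j g_il - d_l g_ij), with g^inv = (1/(EG-F^2)) [[G, -F], [-F, E]]
first partials: E_p = -18*p + 324*p^3, E_q = 0, F_p = 0, F_q = 0, G_p = 0, G_q = 0
D = EG - F^2 = 5/4 - 9*p^2 + 81*p^4
expanded: Gamma^p_pp = (G E_p - 2F F_p + F E_q)/(2D), Gamma^p_pq = (G E_q - F G_p)/(2D), Gamma^p_qq = (2G F_q - G G_p - F G_q)/(2D), Gamma^q_pp = (2E F_p - E E_q - F E_p)/(2D), Gamma^q_pq = (E G_p - F E_q)/(2D), Gamma^q_qq = (E G_q - 2F F_q + F G_p)/(2D); substitute and cancel common factors

Answer: Gamma_ppp = (648*p^3 - 36*p)/(324*p^4 - 36*p^2 + 5), Gamma_ppq = 0, Gamma_pqq = 0, Gamma_qpp = 0, Gamma_qpq = 0, Gamma_qqq = 0


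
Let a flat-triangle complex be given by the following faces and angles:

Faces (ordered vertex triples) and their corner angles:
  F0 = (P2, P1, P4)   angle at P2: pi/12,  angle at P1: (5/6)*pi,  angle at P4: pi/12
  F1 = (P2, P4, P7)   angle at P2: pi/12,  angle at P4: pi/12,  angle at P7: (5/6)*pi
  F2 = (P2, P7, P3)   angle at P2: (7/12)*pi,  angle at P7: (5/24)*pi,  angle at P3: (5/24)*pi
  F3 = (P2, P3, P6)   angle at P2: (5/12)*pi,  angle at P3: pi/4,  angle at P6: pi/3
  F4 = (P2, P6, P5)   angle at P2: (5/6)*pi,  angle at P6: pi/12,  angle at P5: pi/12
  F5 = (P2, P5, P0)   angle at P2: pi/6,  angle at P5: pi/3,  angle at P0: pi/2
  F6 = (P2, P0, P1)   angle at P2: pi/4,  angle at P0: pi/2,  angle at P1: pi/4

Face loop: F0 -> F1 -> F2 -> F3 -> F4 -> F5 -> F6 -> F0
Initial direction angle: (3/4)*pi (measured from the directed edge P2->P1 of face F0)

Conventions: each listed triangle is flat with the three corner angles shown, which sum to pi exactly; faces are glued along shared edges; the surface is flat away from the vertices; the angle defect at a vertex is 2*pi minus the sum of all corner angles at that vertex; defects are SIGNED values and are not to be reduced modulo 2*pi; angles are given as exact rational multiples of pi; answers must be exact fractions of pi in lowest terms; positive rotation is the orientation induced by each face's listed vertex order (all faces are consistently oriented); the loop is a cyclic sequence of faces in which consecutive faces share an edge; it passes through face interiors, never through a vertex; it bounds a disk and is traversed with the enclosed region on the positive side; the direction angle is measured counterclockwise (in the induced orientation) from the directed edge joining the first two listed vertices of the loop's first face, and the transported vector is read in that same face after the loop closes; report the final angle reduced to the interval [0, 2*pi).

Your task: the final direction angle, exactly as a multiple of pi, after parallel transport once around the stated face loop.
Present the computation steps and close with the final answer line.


enclosed vertex P2: corner angles sum to (29/12)*pi, defect = 2*pi - (29/12)*pi = (-5/12)*pi
summing the enclosed defects onto the initial angle, mod 2*pi in the induced orientation:
final angle = (3/4)*pi - (5/12)*pi = pi/3 (mod 2*pi)

Answer: final direction angle = pi/3
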